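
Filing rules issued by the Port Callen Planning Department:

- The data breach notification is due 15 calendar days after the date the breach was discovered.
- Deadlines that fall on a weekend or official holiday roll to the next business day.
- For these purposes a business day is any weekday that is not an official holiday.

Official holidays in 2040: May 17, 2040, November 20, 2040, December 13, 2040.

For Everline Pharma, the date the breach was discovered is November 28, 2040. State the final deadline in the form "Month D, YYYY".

December 14, 2040

15 calendar days after November 28, 2040 is December 13, 2040.
December 13, 2040 is a listed holiday; the next business day is December 14, 2040 (Friday).
Deadline: December 14, 2040.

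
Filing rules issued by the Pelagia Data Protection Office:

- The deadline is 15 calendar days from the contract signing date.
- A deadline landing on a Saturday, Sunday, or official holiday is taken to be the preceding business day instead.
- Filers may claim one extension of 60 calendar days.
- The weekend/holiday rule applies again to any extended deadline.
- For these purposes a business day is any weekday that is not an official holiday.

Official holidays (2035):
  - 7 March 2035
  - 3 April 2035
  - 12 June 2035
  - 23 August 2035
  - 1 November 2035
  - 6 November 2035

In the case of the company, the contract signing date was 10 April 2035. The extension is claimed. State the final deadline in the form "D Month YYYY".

Trigger date 10 April 2035 + 15 calendar days = 25 April 2035.
25 April 2035 is a Wednesday and not a listed holiday, so it stands.
Applying the 60-calendar-day extension: 25 April 2035 + 60 days = 24 June 2035.
24 June 2035 is a Sunday, so it moves to the preceding business day, 22 June 2035 (Friday).
Final deadline: 22 June 2035.

22 June 2035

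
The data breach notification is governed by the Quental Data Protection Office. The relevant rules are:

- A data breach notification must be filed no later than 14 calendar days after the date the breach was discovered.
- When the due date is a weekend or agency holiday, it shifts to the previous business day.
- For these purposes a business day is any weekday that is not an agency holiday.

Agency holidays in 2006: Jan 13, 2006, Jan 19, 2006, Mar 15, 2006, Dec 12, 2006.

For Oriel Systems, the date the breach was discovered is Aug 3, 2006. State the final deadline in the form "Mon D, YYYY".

14 calendar days after Aug 3, 2006 is Aug 17, 2006.
Aug 17, 2006 is a Thursday and not a listed holiday, so it stands.
Final deadline: Aug 17, 2006.

Aug 17, 2006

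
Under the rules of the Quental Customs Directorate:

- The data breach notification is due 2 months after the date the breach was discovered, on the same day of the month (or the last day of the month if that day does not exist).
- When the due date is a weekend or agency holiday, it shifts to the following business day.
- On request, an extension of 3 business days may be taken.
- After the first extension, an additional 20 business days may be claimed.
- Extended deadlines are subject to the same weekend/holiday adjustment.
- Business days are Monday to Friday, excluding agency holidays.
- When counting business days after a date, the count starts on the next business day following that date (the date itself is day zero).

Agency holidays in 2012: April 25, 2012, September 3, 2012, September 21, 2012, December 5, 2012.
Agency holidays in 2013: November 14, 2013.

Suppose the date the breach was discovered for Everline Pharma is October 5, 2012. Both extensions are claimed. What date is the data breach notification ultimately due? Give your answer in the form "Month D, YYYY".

January 8, 2013

Moving 2 months forward from October 5, 2012 on the corresponding day gives December 5, 2012.
December 5, 2012 is a listed holiday, so it moves to the next business day, December 6, 2012 (Thursday).
The 3-business-day extension runs from December 6, 2012 to December 11, 2012.
December 11, 2012 is a Tuesday and not a listed holiday, so it stands.
The 20-business-day extension runs from December 11, 2012 to January 8, 2013.
January 8, 2013 (Tuesday) is already a business day.
The final due date is January 8, 2013.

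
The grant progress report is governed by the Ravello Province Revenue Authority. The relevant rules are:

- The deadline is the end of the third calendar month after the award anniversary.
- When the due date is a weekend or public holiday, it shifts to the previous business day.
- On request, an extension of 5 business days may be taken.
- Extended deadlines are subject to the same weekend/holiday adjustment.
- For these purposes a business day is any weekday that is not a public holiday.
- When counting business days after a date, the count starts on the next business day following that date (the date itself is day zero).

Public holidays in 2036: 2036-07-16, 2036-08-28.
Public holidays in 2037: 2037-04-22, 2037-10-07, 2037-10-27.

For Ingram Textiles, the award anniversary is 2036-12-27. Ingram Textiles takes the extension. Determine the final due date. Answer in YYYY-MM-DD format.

2037-04-07

3 months after 2036-12-27 falls in March 2037; the last day of that month is 2037-03-31.
Since 2037-03-31 is a Tuesday and not a holiday, the date is unchanged.
Counting 5 further business days from 2037-03-31 reaches 2037-04-07.
2037-04-07 falls on a Tuesday, which is a business day, so no adjustment is needed.
So the filing is due 2037-04-07.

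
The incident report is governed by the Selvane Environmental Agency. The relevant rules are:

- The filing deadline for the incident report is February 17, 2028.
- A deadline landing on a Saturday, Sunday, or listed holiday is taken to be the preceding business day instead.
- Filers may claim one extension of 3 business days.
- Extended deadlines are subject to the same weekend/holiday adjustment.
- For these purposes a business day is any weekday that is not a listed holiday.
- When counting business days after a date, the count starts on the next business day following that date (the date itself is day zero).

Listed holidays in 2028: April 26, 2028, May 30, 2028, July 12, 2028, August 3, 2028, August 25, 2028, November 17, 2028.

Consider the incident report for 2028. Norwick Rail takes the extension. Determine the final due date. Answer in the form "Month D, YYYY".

February 22, 2028

The statutory due date is February 17, 2028.
Since February 17, 2028 is a Thursday and not a holiday, the date is unchanged.
The 3-business-day extension runs from February 17, 2028 to February 22, 2028.
February 22, 2028 falls on a Tuesday, which is a business day, so no adjustment is needed.
The final due date is February 22, 2028.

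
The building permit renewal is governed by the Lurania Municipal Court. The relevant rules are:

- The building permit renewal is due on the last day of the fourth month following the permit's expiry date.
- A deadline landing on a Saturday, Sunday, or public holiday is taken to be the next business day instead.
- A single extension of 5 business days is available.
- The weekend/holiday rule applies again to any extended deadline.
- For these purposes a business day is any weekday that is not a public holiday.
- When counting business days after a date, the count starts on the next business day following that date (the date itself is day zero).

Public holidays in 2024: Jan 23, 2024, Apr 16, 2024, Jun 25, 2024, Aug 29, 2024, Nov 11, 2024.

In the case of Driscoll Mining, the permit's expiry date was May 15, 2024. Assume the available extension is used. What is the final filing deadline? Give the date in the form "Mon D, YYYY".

The fourth month after May 15, 2024 is September 2024, whose last day is Sep 30, 2024.
Sep 30, 2024 falls on a Monday, which is a business day, so no adjustment is needed.
Applying the 5-business-day extension: 5 business days after Sep 30, 2024 is Oct 7, 2024.
Oct 7, 2024 falls on a Monday, which is a business day, so no adjustment is needed.
Deadline: Oct 7, 2024.

Oct 7, 2024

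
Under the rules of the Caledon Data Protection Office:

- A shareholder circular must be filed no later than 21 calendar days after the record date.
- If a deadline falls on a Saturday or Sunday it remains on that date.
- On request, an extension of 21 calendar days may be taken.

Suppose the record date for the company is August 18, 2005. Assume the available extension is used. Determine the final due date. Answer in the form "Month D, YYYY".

September 29, 2005

21 calendar days after August 18, 2005 is September 8, 2005.
September 8, 2005 falls on a Thursday. The rules make no weekend/holiday allowance, so it remains September 8, 2005.
With the 21-day extension, September 8, 2005 becomes September 29, 2005.
No adjustment is made for weekends or holidays, so September 29, 2005 stands.
The final due date is September 29, 2005.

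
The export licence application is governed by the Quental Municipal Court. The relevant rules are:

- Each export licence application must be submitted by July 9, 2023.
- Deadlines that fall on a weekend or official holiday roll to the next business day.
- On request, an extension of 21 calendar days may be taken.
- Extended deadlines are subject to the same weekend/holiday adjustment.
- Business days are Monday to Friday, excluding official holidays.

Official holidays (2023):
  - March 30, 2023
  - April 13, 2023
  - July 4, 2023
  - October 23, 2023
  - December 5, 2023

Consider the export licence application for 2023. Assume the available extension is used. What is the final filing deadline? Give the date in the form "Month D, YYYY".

The statutory due date is July 9, 2023.
July 9, 2023 is a Sunday, so it moves to the next business day, July 10, 2023 (Monday).
The 21-calendar-day extension moves the deadline from July 10, 2023 to July 31, 2023.
Since July 31, 2023 is a Monday and not a holiday, the date is unchanged.
Final deadline: July 31, 2023.

July 31, 2023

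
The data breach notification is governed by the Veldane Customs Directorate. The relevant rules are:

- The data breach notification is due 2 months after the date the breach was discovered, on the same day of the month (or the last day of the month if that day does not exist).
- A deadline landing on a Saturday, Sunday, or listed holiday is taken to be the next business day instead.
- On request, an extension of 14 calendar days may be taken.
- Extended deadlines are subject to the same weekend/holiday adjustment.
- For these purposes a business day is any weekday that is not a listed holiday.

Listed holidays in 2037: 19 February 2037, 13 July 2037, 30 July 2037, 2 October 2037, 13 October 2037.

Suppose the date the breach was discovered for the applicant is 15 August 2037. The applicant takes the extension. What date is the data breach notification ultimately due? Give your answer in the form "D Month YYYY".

Moving 2 months forward from 15 August 2037 on the corresponding day gives 15 October 2037.
15 October 2037 is a Thursday and not a listed holiday, so it stands.
The 14-calendar-day extension moves the deadline from 15 October 2037 to 29 October 2037.
Since 29 October 2037 is a Thursday and not a holiday, the date is unchanged.
So the filing is due 29 October 2037.

29 October 2037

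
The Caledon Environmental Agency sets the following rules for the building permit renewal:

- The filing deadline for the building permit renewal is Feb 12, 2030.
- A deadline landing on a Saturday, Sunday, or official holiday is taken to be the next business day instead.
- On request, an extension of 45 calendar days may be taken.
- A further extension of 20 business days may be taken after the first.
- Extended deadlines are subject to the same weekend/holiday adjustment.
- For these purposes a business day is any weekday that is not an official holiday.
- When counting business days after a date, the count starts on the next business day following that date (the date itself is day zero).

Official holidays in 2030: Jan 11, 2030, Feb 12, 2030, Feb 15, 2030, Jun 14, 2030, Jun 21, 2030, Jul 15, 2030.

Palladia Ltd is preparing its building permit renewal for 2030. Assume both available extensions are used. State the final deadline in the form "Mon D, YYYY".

Apr 29, 2030

The statutory due date is Feb 12, 2030.
Because Feb 12, 2030 is a listed holiday, the deadline becomes Feb 13, 2030 (Wednesday).
With the 45-day extension, Feb 13, 2030 becomes Mar 30, 2030.
Mar 30, 2030 is a Saturday, so it moves to the next business day, Apr 1, 2030 (Monday).
Applying the 20-business-day extension: 20 business days after Apr 1, 2030 is Apr 29, 2030.
Apr 29, 2030 falls on a Monday, which is a business day, so no adjustment is needed.
Deadline: Apr 29, 2030.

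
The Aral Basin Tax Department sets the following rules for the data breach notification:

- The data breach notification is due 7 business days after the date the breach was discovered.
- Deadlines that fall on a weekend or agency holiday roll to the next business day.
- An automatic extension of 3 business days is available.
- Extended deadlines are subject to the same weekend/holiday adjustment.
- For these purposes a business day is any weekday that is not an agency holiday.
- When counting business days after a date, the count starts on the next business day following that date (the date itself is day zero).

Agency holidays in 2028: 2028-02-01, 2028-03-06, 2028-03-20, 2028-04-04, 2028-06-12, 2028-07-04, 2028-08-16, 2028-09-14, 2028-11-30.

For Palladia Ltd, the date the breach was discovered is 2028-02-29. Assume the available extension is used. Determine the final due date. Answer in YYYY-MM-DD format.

Starting the day after 2028-02-29 and counting 7 business days lands on 2028-03-10.
2028-03-10 (Friday) is already a business day.
The 3-business-day extension runs from 2028-03-10 to 2028-03-15.
2028-03-15 (Wednesday) is already a business day.
The final due date is 2028-03-15.

2028-03-15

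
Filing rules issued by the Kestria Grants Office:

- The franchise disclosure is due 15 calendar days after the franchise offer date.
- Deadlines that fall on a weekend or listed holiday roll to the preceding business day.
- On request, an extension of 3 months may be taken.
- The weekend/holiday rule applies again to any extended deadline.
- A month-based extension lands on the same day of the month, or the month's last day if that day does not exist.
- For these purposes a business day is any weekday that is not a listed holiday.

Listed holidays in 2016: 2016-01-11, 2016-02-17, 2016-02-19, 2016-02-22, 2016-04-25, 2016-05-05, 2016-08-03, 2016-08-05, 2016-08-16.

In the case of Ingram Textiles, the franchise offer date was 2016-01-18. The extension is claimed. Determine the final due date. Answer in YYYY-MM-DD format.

From 2016-01-18, 15 calendar days later is 2016-02-02.
2016-02-02 is a Tuesday and not a listed holiday, so it stands.
Add 3 months to 2016-02-02: 2016-05-02.
2016-05-02 is a Monday and not a listed holiday, so it stands.
Deadline: 2016-05-02.

2016-05-02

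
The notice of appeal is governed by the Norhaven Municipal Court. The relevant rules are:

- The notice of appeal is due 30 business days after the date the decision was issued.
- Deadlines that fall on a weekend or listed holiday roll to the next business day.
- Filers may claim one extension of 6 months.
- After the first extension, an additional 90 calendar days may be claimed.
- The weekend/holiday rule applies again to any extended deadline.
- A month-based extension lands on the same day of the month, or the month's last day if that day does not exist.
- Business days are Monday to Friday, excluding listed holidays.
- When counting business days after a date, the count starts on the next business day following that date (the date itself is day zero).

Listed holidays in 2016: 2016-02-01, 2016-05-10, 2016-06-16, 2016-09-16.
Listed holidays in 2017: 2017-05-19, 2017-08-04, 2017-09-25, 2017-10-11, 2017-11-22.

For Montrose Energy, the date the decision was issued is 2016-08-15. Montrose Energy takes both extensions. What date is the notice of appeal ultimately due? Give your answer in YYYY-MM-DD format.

2017-06-26

Starting the day after 2016-08-15 and counting 30 business days lands on 2016-09-27.
2016-09-27 falls on a Tuesday, which is a business day, so no adjustment is needed.
Applying the 6 months extension: 6 months after 2016-09-27 is 2017-03-27.
2017-03-27 falls on a Monday, which is a business day, so no adjustment is needed.
The 90-calendar-day extension moves the deadline from 2017-03-27 to 2017-06-25.
Because 2017-06-25 is a Sunday, the deadline becomes 2017-06-26 (Monday).
The final due date is 2017-06-26.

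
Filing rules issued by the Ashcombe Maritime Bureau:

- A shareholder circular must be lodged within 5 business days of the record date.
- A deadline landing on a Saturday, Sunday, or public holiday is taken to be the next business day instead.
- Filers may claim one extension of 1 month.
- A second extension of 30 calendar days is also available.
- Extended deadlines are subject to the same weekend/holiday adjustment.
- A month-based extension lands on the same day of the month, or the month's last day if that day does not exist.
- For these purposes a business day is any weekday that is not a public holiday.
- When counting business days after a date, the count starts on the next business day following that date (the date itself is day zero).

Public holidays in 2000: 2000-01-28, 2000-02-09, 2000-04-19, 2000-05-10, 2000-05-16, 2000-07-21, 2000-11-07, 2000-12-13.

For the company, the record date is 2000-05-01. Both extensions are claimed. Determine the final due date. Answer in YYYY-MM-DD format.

2000-07-10

Starting the day after 2000-05-01 and counting 5 business days lands on 2000-05-08.
2000-05-08 is a Monday and not a listed holiday, so it stands.
Applying the 1 month extension: 1 month after 2000-05-08 is 2000-06-08.
2000-06-08 is a Thursday and not a listed holiday, so it stands.
The 30-calendar-day extension moves the deadline from 2000-06-08 to 2000-07-08.
2000-07-08 is a Saturday; the next business day is 2000-07-10 (Monday).
So the filing is due 2000-07-10.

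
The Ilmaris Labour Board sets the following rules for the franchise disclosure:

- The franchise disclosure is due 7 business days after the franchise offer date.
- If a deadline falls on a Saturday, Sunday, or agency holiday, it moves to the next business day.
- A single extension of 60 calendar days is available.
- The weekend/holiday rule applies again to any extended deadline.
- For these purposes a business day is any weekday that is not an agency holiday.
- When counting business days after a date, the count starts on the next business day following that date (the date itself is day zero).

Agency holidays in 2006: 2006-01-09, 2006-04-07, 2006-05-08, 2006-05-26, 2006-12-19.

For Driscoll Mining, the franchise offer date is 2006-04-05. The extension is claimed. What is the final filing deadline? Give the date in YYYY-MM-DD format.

Starting the day after 2006-04-05 and counting 7 business days lands on 2006-04-17.
2006-04-17 is a Monday and not a listed holiday, so it stands.
With the 60-day extension, 2006-04-17 becomes 2006-06-16.
2006-06-16 falls on a Friday, which is a business day, so no adjustment is needed.
The final due date is 2006-06-16.

2006-06-16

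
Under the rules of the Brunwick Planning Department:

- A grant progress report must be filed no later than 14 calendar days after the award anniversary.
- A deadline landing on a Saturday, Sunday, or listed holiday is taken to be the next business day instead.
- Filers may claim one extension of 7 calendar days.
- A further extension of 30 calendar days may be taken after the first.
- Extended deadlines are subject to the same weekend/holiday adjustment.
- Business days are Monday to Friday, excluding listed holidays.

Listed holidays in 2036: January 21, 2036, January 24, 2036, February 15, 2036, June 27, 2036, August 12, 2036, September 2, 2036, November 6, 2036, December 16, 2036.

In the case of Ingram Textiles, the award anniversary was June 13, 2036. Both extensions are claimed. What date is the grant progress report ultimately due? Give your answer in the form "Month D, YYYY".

Trigger date June 13, 2036 + 14 calendar days = June 27, 2036.
June 27, 2036 falls on a listed holiday. Rolling to the next business day gives June 30, 2036, a Monday.
The 7-calendar-day extension moves the deadline from June 30, 2036 to July 7, 2036.
July 7, 2036 (Monday) is already a business day.
Applying the 30-calendar-day extension: July 7, 2036 + 30 days = August 6, 2036.
August 6, 2036 is a Wednesday and not a listed holiday, so it stands.
So the filing is due August 6, 2036.

August 6, 2036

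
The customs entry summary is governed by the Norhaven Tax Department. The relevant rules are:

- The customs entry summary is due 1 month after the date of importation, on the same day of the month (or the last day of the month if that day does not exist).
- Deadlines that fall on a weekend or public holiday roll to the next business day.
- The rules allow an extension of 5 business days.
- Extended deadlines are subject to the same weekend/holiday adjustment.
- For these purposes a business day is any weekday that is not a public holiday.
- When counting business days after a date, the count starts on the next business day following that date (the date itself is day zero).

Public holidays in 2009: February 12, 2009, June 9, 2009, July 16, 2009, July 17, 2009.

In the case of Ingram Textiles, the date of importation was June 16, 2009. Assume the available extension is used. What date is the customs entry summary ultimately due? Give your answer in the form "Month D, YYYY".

July 27, 2009

1 month from June 16, 2009 is July 16, 2009.
July 16, 2009 is a listed holiday; the next business day is July 20, 2009 (Monday).
Counting 5 further business days from July 20, 2009 reaches July 27, 2009.
July 27, 2009 falls on a Monday, which is a business day, so no adjustment is needed.
Final deadline: July 27, 2009.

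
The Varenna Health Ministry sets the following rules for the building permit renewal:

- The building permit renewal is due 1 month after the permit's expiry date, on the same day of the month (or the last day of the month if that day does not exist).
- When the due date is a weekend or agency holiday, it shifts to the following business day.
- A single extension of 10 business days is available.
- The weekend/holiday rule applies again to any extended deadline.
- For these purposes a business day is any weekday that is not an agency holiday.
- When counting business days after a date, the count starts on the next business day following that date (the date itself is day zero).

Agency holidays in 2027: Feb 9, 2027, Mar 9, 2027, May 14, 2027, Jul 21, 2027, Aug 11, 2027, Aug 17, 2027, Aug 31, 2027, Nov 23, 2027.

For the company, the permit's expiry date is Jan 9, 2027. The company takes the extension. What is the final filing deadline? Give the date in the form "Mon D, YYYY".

Feb 24, 2027

1 month from Jan 9, 2027 is Feb 9, 2027.
Feb 9, 2027 falls on a listed holiday. Rolling to the next business day gives Feb 10, 2027, a Wednesday.
The 10-business-day extension runs from Feb 10, 2027 to Feb 24, 2027.
Feb 24, 2027 falls on a Wednesday, which is a business day, so no adjustment is needed.
Final deadline: Feb 24, 2027.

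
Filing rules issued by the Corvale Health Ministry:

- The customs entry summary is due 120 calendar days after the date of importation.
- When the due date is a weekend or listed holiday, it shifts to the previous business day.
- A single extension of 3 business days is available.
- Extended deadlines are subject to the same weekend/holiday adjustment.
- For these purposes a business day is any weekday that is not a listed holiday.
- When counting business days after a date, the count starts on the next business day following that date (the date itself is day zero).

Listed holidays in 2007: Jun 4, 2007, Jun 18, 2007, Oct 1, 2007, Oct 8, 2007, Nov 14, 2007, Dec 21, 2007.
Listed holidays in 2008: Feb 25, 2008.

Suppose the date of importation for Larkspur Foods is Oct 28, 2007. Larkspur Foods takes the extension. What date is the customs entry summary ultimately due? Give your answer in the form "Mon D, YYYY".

Trigger date Oct 28, 2007 + 120 calendar days = Feb 25, 2008.
Feb 25, 2008 is a listed holiday; the preceding business day is Feb 22, 2008 (Friday).
Applying the 3-business-day extension: 3 business days after Feb 22, 2008 is Feb 28, 2008.
Feb 28, 2008 (Thursday) is already a business day.
Deadline: Feb 28, 2008.

Feb 28, 2008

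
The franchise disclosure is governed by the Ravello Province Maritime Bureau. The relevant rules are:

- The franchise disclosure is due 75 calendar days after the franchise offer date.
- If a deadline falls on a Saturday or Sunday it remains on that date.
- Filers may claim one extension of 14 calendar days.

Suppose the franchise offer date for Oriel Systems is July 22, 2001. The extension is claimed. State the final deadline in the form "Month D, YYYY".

October 19, 2001

Adding 75 calendar days to July 22, 2001 gives October 5, 2001.
October 5, 2001 is a Friday; no weekend or holiday adjustment applies.
Add the 14 calendar-day extension to October 5, 2001: October 19, 2001.
October 19, 2001 falls on a Friday. The rules make no weekend/holiday allowance, so it remains October 19, 2001.
The final due date is October 19, 2001.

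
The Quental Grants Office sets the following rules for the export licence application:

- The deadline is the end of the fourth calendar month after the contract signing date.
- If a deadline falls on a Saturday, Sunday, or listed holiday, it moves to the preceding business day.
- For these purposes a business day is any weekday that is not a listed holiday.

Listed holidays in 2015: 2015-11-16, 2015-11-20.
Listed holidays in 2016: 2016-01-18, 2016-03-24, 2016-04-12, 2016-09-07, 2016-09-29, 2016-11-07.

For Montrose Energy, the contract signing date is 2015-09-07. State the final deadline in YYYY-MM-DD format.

2016-01-29

The fourth month after 2015-09-07 is January 2016, whose last day is 2016-01-31.
2016-01-31 is a Sunday, so it moves to the preceding business day, 2016-01-29 (Friday).
Deadline: 2016-01-29.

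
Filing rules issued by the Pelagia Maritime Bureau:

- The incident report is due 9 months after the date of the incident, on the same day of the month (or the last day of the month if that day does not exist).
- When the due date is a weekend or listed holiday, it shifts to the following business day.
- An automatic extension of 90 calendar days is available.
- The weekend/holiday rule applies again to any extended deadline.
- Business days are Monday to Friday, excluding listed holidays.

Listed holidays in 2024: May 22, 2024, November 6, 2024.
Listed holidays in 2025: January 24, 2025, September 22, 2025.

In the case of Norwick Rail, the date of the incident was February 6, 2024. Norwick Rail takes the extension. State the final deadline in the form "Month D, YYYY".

Moving 9 months forward from February 6, 2024 on the corresponding day gives November 6, 2024.
Because November 6, 2024 is a listed holiday, the deadline becomes November 7, 2024 (Thursday).
The 90-calendar-day extension moves the deadline from November 7, 2024 to February 5, 2025.
February 5, 2025 (Wednesday) is already a business day.
The final due date is February 5, 2025.

February 5, 2025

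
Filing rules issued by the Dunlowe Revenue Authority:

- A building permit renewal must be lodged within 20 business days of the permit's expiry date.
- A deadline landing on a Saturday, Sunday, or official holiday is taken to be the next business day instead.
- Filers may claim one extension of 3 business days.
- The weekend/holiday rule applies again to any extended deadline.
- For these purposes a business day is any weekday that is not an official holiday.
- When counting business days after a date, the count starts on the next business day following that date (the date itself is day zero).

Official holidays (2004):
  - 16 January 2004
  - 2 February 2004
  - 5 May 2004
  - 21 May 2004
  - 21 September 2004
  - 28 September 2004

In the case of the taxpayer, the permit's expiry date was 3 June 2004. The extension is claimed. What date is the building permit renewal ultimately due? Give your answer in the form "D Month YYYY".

Counting 20 business days after 3 June 2004 (skipping weekends and listed holidays) reaches 1 July 2004.
1 July 2004 is a Thursday and not a listed holiday, so it stands.
Counting 3 further business days from 1 July 2004 reaches 6 July 2004.
6 July 2004 falls on a Tuesday, which is a business day, so no adjustment is needed.
The final due date is 6 July 2004.

6 July 2004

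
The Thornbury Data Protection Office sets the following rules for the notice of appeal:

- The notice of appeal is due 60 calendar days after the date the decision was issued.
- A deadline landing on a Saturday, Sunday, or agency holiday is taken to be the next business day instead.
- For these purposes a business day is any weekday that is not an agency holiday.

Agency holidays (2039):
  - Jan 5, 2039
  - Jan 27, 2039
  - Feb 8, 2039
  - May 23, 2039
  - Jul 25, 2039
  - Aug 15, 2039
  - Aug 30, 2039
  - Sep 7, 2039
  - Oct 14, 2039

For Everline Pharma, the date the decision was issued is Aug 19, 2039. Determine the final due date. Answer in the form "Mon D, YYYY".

Oct 18, 2039

60 calendar days after Aug 19, 2039 is Oct 18, 2039.
Oct 18, 2039 falls on a Tuesday, which is a business day, so no adjustment is needed.
The final due date is Oct 18, 2039.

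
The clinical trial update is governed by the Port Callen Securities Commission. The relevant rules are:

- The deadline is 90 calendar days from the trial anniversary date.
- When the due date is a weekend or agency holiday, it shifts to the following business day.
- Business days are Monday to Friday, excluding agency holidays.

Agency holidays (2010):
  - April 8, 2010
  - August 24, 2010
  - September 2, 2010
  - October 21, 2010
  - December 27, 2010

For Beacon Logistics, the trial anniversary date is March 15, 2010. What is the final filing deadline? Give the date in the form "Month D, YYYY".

90 calendar days after March 15, 2010 is June 13, 2010.
June 13, 2010 is a Sunday; the next business day is June 14, 2010 (Monday).
So the filing is due June 14, 2010.

June 14, 2010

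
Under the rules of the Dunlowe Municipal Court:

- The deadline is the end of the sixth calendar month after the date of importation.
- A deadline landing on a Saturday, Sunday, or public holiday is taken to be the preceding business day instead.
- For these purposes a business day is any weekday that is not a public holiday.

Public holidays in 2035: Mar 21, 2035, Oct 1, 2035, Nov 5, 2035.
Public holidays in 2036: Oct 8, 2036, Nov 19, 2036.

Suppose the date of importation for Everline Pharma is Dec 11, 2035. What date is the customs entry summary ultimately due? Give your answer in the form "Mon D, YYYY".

6 months after Dec 11, 2035 falls in June 2036; the last day of that month is Jun 30, 2036.
Since Jun 30, 2036 is a Monday and not a holiday, the date is unchanged.
So the filing is due Jun 30, 2036.

Jun 30, 2036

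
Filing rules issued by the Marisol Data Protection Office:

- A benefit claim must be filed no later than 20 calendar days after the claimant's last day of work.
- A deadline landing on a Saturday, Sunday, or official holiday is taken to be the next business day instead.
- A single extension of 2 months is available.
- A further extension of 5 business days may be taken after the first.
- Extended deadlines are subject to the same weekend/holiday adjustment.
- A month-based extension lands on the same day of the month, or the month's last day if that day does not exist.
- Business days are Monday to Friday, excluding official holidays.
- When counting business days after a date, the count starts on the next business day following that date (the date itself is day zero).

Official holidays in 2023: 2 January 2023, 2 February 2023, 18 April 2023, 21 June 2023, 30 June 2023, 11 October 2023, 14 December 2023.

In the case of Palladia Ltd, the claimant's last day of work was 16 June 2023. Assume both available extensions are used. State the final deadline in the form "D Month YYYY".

13 September 2023

20 calendar days after 16 June 2023 is 6 July 2023.
Since 6 July 2023 is a Thursday and not a holiday, the date is unchanged.
The 2 months extension carries 6 July 2023 to 6 September 2023.
6 September 2023 (Wednesday) is already a business day.
Counting 5 further business days from 6 September 2023 reaches 13 September 2023.
13 September 2023 is a Wednesday and not a listed holiday, so it stands.
Deadline: 13 September 2023.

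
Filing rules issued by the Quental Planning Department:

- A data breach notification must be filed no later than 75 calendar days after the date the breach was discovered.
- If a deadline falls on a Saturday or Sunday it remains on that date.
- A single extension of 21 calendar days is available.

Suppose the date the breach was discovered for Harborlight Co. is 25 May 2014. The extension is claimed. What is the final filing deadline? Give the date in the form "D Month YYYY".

29 August 2014

Trigger date 25 May 2014 + 75 calendar days = 8 August 2014.
8 August 2014 falls on a Friday. The rules make no weekend/holiday allowance, so it remains 8 August 2014.
The 21-calendar-day extension moves the deadline from 8 August 2014 to 29 August 2014.
No adjustment is made for weekends or holidays, so 29 August 2014 stands.
Deadline: 29 August 2014.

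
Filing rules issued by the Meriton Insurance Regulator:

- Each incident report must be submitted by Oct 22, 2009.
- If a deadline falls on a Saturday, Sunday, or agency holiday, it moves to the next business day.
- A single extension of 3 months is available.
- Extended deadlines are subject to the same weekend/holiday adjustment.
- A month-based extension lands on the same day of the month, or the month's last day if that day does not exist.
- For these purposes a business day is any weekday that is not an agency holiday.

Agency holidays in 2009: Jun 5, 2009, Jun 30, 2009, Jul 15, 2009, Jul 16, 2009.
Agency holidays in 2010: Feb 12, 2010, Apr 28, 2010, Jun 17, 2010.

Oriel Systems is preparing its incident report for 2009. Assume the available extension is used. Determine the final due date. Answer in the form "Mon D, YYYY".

Jan 22, 2010

The statutory due date is Oct 22, 2009.
Since Oct 22, 2009 is a Thursday and not a holiday, the date is unchanged.
Applying the 3 months extension: 3 months after Oct 22, 2009 is Jan 22, 2010.
Jan 22, 2010 is a Friday and not a listed holiday, so it stands.
The final due date is Jan 22, 2010.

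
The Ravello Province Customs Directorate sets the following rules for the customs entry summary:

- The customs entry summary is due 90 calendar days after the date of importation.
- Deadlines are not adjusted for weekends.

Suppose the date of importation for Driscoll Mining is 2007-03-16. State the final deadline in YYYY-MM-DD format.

From 2007-03-16, 90 calendar days later is 2007-06-14.
No adjustment is made for weekends or holidays, so 2007-06-14 stands.
So the filing is due 2007-06-14.

2007-06-14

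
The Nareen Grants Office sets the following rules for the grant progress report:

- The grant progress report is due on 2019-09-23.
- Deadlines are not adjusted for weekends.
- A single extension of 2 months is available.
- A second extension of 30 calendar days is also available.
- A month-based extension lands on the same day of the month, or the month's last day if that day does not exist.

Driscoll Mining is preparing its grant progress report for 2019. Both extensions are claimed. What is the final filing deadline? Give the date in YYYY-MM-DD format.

The statutory due date is 2019-09-23.
2019-09-23 falls on a Monday. The rules make no weekend/holiday allowance, so it remains 2019-09-23.
Applying the 2 months extension: 2 months after 2019-09-23 is 2019-11-23.
2019-11-23 falls on a Saturday. The rules make no weekend/holiday allowance, so it remains 2019-11-23.
Add the 30 calendar-day extension to 2019-11-23: 2019-12-23.
2019-12-23 is a Monday; no weekend or holiday adjustment applies.
Final deadline: 2019-12-23.

2019-12-23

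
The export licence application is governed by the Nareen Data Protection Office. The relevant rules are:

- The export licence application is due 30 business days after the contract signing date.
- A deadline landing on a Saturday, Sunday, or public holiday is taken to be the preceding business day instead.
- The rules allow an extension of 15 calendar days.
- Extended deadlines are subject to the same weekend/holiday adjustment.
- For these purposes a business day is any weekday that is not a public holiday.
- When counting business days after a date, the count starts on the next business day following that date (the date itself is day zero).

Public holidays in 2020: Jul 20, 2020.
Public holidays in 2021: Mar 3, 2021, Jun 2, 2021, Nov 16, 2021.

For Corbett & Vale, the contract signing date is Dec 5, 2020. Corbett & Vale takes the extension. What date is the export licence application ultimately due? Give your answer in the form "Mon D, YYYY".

Jan 29, 2021

30 business days after Dec 5, 2020, excluding weekends and holidays, is Jan 15, 2021.
Jan 15, 2021 (Friday) is already a business day.
The 15-calendar-day extension moves the deadline from Jan 15, 2021 to Jan 30, 2021.
Jan 30, 2021 is a Saturday; the preceding business day is Jan 29, 2021 (Friday).
So the filing is due Jan 29, 2021.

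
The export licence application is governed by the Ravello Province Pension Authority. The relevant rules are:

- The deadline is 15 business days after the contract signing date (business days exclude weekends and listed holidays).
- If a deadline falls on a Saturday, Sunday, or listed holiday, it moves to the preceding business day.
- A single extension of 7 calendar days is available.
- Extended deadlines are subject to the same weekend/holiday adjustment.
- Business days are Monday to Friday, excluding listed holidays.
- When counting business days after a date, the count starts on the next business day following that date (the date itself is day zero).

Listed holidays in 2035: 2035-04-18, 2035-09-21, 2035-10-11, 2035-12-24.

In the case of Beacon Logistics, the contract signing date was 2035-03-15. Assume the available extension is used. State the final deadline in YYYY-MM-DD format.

Counting 15 business days after 2035-03-15 (skipping weekends and listed holidays) reaches 2035-04-05.
2035-04-05 is a Thursday and not a listed holiday, so it stands.
Add the 7 calendar-day extension to 2035-04-05: 2035-04-12.
2035-04-12 falls on a Thursday, which is a business day, so no adjustment is needed.
The final due date is 2035-04-12.

2035-04-12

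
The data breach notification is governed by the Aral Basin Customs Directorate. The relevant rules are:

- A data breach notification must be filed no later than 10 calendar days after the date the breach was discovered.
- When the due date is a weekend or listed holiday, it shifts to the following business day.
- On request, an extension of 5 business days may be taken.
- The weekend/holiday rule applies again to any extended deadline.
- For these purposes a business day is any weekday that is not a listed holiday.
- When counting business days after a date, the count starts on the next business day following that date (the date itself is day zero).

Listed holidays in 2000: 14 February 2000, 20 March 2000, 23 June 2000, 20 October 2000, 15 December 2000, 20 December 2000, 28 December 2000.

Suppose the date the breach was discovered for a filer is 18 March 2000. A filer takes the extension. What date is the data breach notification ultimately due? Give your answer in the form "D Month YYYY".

4 April 2000

From 18 March 2000, 10 calendar days later is 28 March 2000.
28 March 2000 is a Tuesday and not a listed holiday, so it stands.
The 5-business-day extension runs from 28 March 2000 to 4 April 2000.
4 April 2000 falls on a Tuesday, which is a business day, so no adjustment is needed.
The final due date is 4 April 2000.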